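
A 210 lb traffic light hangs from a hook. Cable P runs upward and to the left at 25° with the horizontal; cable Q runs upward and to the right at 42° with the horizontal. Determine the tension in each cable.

T_P = 169.5 lb, T_Q = 206.8 lb

ΣF_x = 0: −T_P·cos25° + T_Q·cos42° = 0 → T_Q = 1.21956·T_P.
ΣF_y = 0: T_P·sin25° + T_Q·sin42° = 210.
Substitute: T_P·(0.422618 + 1.21956·0.669131) = 210 → T_P = 169.538 ≈ 169.5 lb.
Then T_Q = 1.21956 × 169.538 = 206.8 lb.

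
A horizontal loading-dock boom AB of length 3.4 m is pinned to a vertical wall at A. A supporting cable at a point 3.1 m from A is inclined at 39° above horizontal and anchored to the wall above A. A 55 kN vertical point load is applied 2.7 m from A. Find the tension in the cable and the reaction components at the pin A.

ΣM about A: T·sin39°·3.1 − 55·2.7 = 0 → T = 148.5/(3.1·0.62932) = 76.119 ≈ 76.12 kN.
ΣF_x = 0: A_x − T·cos39° = 0 → A_x = 76.119 × 0.777146 = 59.16 kN.
ΣF_y = 0: A_y + T·sin39° − 55 = 0 → A_y = 55 − 76.119 × 0.62932 = 7.097 kN.

T = 76.12 kN, A_x = 59.16 kN, A_y = 7.097 kN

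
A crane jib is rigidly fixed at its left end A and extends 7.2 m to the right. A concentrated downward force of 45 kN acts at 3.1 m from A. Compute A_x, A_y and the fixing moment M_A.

A_x = 0, A_y = 45.00 kN, M_A = 139.5 kN·m

ΣF_x = 0: A_x = 0.
ΣF_y = 0: A_y − 45 = 0 → A_y = 45.00 kN.
ΣM about A: M_A − 45·3.1 = 0 → M_A = 139.5 kN·m.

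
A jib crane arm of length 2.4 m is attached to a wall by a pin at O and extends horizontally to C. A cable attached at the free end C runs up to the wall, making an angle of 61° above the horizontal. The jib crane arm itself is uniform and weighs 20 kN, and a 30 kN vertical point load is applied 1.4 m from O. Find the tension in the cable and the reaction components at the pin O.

T = 31.44 kN, O_x = 15.24 kN, O_y = 22.50 kN

ΣM about O: T·sin61°·2.4 − 20·1.2 − 30·1.4 = 0 → T = 66/(2.4·0.87462) = 31.4422 ≈ 31.44 kN.
ΣF_x = 0: O_x − T·cos61° = 0 → O_x = 31.4422 × 0.48481 = 15.24 kN.
ΣF_y = 0: O_y + T·sin61° − 20 − 30 = 0 → O_y = 50 − 31.4422 × 0.87462 = 22.50 kN.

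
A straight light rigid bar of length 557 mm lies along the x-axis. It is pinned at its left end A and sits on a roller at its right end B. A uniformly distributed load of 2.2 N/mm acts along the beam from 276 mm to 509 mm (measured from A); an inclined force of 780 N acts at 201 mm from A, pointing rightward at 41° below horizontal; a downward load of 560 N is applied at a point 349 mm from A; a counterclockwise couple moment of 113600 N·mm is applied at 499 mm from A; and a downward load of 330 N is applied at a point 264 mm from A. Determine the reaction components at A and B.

Resultant of the distributed load: 2.2 × 233 = 512.6 N at 392.5 mm from A.
Moments about A: B_y·557 − (2.2·233)·392.5 − 780·sin41°·201 − 560·349 + 113600 − 330·264 = 0 → B_y = 473012/557 = 849.214 ≈ 849.2 N.
ΣF_y = 0: A_y + 849.214 − 2.2·233 − 780·sin41° − 560 − 330 = 0 → A_y = 1065 N.
ΣF_x = 0: A_x + 780·cos41° = 0 → A_x = -588.7 N.

A_x = -588.7 N, A_y = 1065 N, B_y = 849.2 N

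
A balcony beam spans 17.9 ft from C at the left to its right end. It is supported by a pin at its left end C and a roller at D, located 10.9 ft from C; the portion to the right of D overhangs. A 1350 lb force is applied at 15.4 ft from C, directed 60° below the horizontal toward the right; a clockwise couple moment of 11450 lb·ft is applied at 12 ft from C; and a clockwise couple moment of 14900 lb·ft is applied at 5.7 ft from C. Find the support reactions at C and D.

ΣM about C: D_y·10.9 − 1350·sin60°·15.4 − 11450 − 14900 = 0 → D_y = 44354.7/10.9 = 4069.24 ≈ 4069 lb.
ΣF_y = 0: C_y + 4069.24 − 1350·sin60° = 0 → C_y = -2900 lb.
ΣF_x = 0: C_x + 1350·cos60° = 0 → C_x = -675.0 lb.

C_x = -675.0 lb, C_y = -2900 lb, D_y = 4069 lb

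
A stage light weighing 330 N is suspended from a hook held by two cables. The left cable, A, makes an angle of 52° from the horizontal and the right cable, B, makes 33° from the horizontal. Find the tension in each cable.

T_A = 277.8 N, T_B = 203.9 N

ΣF_x = 0: −T_A·cos52° + T_B·cos33° = 0 → T_B = 0.734092·T_A.
ΣF_y = 0: T_A·sin52° + T_B·sin33° = 330.
Substitute: T_A·(0.788011 + 0.734092·0.544639) = 330 → T_A = 277.818 ≈ 277.8 N.
Then T_B = 0.734092 × 277.818 = 203.9 N.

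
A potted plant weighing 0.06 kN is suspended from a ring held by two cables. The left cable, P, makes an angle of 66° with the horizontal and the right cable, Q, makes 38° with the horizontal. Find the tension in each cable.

T_P = 0.04873 kN, T_Q = 0.02515 kN

ΣF_x = 0: −T_P·cos66° + T_Q·cos38° = 0 → T_Q = 0.516156·T_P.
ΣF_y = 0: T_P·sin66° + T_Q·sin38° = 0.06.
Substitute: T_P·(0.913545 + 0.516156·0.615661) = 0.06 → T_P = 0.0487281 ≈ 0.04873 kN.
Then T_Q = 0.516156 × 0.0487281 = 0.02515 kN.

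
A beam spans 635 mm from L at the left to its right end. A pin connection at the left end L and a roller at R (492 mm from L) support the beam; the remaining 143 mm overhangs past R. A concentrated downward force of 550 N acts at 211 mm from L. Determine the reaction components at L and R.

Taking moments about L: R_y·492 − 550·211 = 0 → R_y = 116050/492 = 235.874 ≈ 235.9 N.
ΣF_y = 0: L_y + 235.874 − 550 = 0 → L_y = 314.1 N.
ΣF_x = 0: no horizontal applied forces, so L_x = 0.

L_x = 0, L_y = 314.1 N, R_y = 235.9 N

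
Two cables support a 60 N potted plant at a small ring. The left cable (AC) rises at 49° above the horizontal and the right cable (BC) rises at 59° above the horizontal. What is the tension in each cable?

ΣF_x = 0: −T_AC·cos49° + T_BC·cos59° = 0 → T_BC = 1.27381·T_AC.
ΣF_y = 0: T_AC·sin49° + T_BC·sin59° = 60.
Substitute: T_AC·(0.75471 + 1.27381·0.857167) = 60 → T_AC = 32.4925 ≈ 32.49 N.
Then T_BC = 1.27381 × 32.4925 = 41.39 N.

T_AC = 32.49 N, T_BC = 41.39 N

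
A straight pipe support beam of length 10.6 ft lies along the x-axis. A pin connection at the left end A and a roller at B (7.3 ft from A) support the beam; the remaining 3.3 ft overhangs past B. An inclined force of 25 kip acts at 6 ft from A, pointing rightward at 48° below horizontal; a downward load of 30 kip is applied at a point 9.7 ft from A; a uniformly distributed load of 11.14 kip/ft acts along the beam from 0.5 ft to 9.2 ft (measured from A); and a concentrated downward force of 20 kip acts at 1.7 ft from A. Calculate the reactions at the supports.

Resultant of the distributed load: 11.14 × 8.7 = 96.918 kip at 4.85 ft from A.
Moments about A: B_y·7.3 − 25·sin48°·6 − 30·9.7 − (11.14·8.7)·4.85 − 20·1.7 = 0 → B_y = 906.524/7.3 = 124.181 ≈ 124.2 kip.
ΣF_y = 0: A_y + 124.181 − 25·sin48° − 30 − 11.14·8.7 − 20 = 0 → A_y = 41.32 kip.
ΣF_x = 0: A_x + 25·cos48° = 0 → A_x = -16.73 kip.

A_x = -16.73 kip, A_y = 41.32 kip, B_y = 124.2 kip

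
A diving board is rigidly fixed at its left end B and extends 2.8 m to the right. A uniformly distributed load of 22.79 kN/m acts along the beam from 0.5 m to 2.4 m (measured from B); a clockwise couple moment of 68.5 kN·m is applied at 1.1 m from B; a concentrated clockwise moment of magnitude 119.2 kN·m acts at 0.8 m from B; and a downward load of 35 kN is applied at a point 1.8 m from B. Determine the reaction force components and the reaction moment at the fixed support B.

B_x = 0, B_y = 78.30 kN, M_B = 313.5 kN·m

Resultant of the distributed load: 22.79 × 1.9 = 43.301 kN at 1.45 m from B.
ΣF_x = 0: B_x = 0.
ΣF_y = 0: B_y − 22.79·1.9 − 35 = 0 → B_y = 78.30 kN.
ΣM about B: M_B − (22.79·1.9)·1.45 − 68.5 − 119.2 − 35·1.8 = 0 → M_B = 313.5 kN·m.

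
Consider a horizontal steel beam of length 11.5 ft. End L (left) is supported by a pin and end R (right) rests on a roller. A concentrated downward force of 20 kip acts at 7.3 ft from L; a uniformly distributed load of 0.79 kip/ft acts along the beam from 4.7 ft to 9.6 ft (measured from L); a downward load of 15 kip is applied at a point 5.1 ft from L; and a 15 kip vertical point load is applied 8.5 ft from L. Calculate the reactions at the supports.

L_x = 0, L_y = 21.03 kip, R_y = 32.84 kip

Resultant of the distributed load: 0.79 × 4.9 = 3.871 kip at 7.15 ft from L.
ΣM about L: R_y·11.5 − 20·7.3 − (0.79·4.9)·7.15 − 15·5.1 − 15·8.5 = 0 → R_y = 377.67765/11.5 = 32.8415 ≈ 32.84 kip.
ΣF_y = 0: L_y + 32.8415 − 20 − 0.79·4.9 − 15 − 15 = 0 → L_y = 21.03 kip.
ΣF_x = 0: no horizontal applied forces, so L_x = 0.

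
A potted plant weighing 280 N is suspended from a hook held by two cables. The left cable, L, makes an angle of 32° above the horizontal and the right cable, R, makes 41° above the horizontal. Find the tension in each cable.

ΣF_x = 0: −T_L·cos32° + T_R·cos41° = 0 → T_R = 1.12367·T_L.
ΣF_y = 0: T_L·sin32° + T_R·sin41° = 280.
Substitute: T_L·(0.529919 + 1.12367·0.656059) = 280 → T_L = 220.975 ≈ 221.0 N.
Then T_R = 1.12367 × 220.975 = 248.3 N.

T_L = 221.0 N, T_R = 248.3 N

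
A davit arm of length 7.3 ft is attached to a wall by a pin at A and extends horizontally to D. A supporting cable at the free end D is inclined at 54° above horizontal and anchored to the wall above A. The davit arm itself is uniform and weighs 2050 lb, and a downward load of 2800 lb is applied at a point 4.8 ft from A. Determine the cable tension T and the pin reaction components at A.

T = 3543 lb, A_x = 2082 lb, A_y = 1984 lb

ΣM about A: T·sin54°·7.3 − 2050·3.65 − 2800·4.8 = 0 → T = 20922.5/(7.3·0.809017) = 3542.69 ≈ 3543 lb.
ΣF_x = 0: A_x − T·cos54° = 0 → A_x = 3542.69 × 0.587785 = 2082 lb.
ΣF_y = 0: A_y + T·sin54° − 2050 − 2800 = 0 → A_y = 4850 − 3542.69 × 0.809017 = 1984 lb.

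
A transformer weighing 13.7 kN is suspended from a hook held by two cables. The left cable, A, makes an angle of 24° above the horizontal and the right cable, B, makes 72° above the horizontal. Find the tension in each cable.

T_A = 4.257 kN, T_B = 12.58 kN

ΣF_x = 0: −T_A·cos24° + T_B·cos72° = 0 → T_B = 2.9563·T_A.
ΣF_y = 0: T_A·sin24° + T_B·sin72° = 13.7.
Substitute: T_A·(0.406737 + 2.9563·0.951057) = 13.7 → T_A = 4.25684 ≈ 4.257 kN.
Then T_B = 2.9563 × 4.25684 = 12.58 kN.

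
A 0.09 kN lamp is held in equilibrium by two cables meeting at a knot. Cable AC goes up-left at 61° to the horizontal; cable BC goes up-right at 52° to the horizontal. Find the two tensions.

T_AC = 0.06019 kN, T_BC = 0.04740 kN

ΣF_x = 0: −T_AC·cos61° + T_BC·cos52° = 0 → T_BC = 0.787461·T_AC.
ΣF_y = 0: T_AC·sin61° + T_BC·sin52° = 0.09.
Substitute: T_AC·(0.87462 + 0.787461·0.788011) = 0.09 → T_AC = 0.0601947 ≈ 0.06019 kN.
Then T_BC = 0.787461 × 0.0601947 = 0.04740 kN.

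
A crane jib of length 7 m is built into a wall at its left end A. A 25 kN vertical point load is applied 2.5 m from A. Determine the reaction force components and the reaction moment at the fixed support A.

ΣF_x = 0: A_x = 0.
ΣF_y = 0: A_y − 25 = 0 → A_y = 25.00 kN.
ΣM about A: M_A − 25·2.5 = 0 → M_A = 62.50 kN·m.

A_x = 0, A_y = 25.00 kN, M_A = 62.50 kN·m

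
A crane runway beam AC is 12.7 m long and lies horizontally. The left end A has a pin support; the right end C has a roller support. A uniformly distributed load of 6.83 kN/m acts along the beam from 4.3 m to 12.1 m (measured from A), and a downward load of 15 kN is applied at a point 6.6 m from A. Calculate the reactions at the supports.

Resultant of the distributed load: 6.83 × 7.8 = 53.274 kN at 8.2 m from A.
ΣM about A: C_y·12.7 − (6.83·7.8)·8.2 − 15·6.6 = 0 → C_y = 535.8468/12.7 = 42.1927 ≈ 42.19 kN.
ΣF_y = 0: A_y + 42.1927 − 6.83·7.8 − 15 = 0 → A_y = 26.08 kN.
ΣF_x = 0: no horizontal applied forces, so A_x = 0.

A_x = 0, A_y = 26.08 kN, C_y = 42.19 kN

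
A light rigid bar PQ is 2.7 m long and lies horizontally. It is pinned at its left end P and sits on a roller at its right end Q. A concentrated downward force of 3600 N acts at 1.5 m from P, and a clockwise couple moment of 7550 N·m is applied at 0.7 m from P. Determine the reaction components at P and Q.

Taking moments about P: Q_y·2.7 − 3600·1.5 − 7550 = 0 → Q_y = 12950/2.7 = 4796.3 ≈ 4796 N.
ΣF_y = 0: P_y + 4796.3 − 3600 = 0 → P_y = -1196 N.
ΣF_x = 0: no horizontal applied forces, so P_x = 0.

P_x = 0, P_y = -1196 N, Q_y = 4796 N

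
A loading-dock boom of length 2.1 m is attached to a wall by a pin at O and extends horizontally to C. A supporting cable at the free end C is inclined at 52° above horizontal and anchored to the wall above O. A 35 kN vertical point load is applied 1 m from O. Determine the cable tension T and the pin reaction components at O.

T = 21.15 kN, O_x = 13.02 kN, O_y = 18.33 kN

ΣM about O: T·sin52°·2.1 − 35·1 = 0 → T = 35/(2.1·0.788011) = 21.1503 ≈ 21.15 kN.
ΣF_x = 0: O_x − T·cos52° = 0 → O_x = 21.1503 × 0.615661 = 13.02 kN.
ΣF_y = 0: O_y + T·sin52° − 35 = 0 → O_y = 35 − 21.1503 × 0.788011 = 18.33 kN.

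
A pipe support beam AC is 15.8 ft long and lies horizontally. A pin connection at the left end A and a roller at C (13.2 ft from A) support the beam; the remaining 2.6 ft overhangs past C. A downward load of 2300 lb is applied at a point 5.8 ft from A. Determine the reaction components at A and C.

A_x = 0, A_y = 1289 lb, C_y = 1011 lb

Moments about A: C_y·13.2 − 2300·5.8 = 0 → C_y = 13340/13.2 = 1010.61 ≈ 1011 lb.
ΣF_y = 0: A_y + 1010.61 − 2300 = 0 → A_y = 1289 lb.
ΣF_x = 0: no horizontal applied forces, so A_x = 0.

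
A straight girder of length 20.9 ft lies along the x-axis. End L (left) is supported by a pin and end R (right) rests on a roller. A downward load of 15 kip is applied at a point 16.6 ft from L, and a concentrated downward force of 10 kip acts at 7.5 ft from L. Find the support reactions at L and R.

Moments about L: R_y·20.9 − 15·16.6 − 10·7.5 = 0 → R_y = 324/20.9 = 15.5024 ≈ 15.50 kip.
ΣF_y = 0: L_y + 15.5024 − 15 − 10 = 0 → L_y = 9.498 kip.
ΣF_x = 0: no horizontal applied forces, so L_x = 0.

L_x = 0, L_y = 9.498 kip, R_y = 15.50 kip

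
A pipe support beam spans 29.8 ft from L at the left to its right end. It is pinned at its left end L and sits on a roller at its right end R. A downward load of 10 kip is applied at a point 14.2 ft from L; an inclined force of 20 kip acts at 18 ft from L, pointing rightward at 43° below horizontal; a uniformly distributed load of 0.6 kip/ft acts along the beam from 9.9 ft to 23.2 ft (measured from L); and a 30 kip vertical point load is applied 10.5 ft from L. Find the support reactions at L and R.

L_x = -14.63 kip, L_y = 33.61 kip, R_y = 28.01 kip

Resultant of the distributed load: 0.6 × 13.3 = 7.98 kip at 16.55 ft from L.
Taking moments about L: R_y·29.8 − 10·14.2 − 20·sin43°·18 − (0.6·13.3)·16.55 − 30·10.5 = 0 → R_y = 834.588/29.8 = 28.0063 ≈ 28.01 kip.
ΣF_y = 0: L_y + 28.0063 − 10 − 20·sin43° − 0.6·13.3 − 30 = 0 → L_y = 33.61 kip.
ΣF_x = 0: L_x + 20·cos43° = 0 → L_x = -14.63 kip.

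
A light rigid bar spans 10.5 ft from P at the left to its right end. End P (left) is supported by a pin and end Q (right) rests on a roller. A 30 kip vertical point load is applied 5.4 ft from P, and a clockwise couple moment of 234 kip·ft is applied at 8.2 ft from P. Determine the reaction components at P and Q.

Taking moments about P: Q_y·10.5 − 30·5.4 − 234 = 0 → Q_y = 396/10.5 = 37.7143 ≈ 37.71 kip.
ΣF_y = 0: P_y + 37.7143 − 30 = 0 → P_y = -7.714 kip.
ΣF_x = 0: no horizontal applied forces, so P_x = 0.

P_x = 0, P_y = -7.714 kip, Q_y = 37.71 kip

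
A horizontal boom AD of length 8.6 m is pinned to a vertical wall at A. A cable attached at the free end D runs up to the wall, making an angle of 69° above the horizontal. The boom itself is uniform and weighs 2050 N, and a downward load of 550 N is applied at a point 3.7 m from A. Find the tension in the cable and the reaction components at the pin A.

T = 1351 N, A_x = 484.3 N, A_y = 1338 N

ΣM about A: T·sin69°·8.6 − 2050·4.3 − 550·3.7 = 0 → T = 10850/(8.6·0.93358) = 1351.39 ≈ 1351 N.
ΣF_x = 0: A_x − T·cos69° = 0 → A_x = 1351.39 × 0.358368 = 484.3 N.
ΣF_y = 0: A_y + T·sin69° − 2050 − 550 = 0 → A_y = 2600 − 1351.39 × 0.93358 = 1338 N.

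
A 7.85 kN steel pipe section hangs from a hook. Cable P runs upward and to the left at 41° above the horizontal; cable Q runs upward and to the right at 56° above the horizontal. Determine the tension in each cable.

ΣF_x = 0: −T_P·cos41° + T_Q·cos56° = 0 → T_Q = 1.34964·T_P.
ΣF_y = 0: T_P·sin41° + T_Q·sin56° = 7.85.
Substitute: T_P·(0.656059 + 1.34964·0.829038) = 7.85 → T_P = 4.42263 ≈ 4.423 kN.
Then T_Q = 1.34964 × 4.42263 = 5.969 kN.

T_P = 4.423 kN, T_Q = 5.969 kN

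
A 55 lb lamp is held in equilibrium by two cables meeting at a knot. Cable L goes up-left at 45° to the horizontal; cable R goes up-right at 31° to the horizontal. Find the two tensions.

ΣF_x = 0: −T_L·cos45° + T_R·cos31° = 0 → T_R = 0.824934·T_L.
ΣF_y = 0: T_L·sin45° + T_R·sin31° = 55.
Substitute: T_L·(0.707107 + 0.824934·0.515038) = 55 → T_L = 48.5875 ≈ 48.59 lb.
Then T_R = 0.824934 × 48.5875 = 40.08 lb.

T_L = 48.59 lb, T_R = 40.08 lb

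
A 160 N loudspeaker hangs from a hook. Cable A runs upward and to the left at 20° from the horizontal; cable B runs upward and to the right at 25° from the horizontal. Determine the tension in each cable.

ΣF_x = 0: −T_A·cos20° + T_B·cos25° = 0 → T_B = 1.03684·T_A.
ΣF_y = 0: T_A·sin20° + T_B·sin25° = 160.
Substitute: T_A·(0.34202 + 1.03684·0.422618) = 160 → T_A = 205.074 ≈ 205.1 N.
Then T_B = 1.03684 × 205.074 = 212.6 N.

T_A = 205.1 N, T_B = 212.6 N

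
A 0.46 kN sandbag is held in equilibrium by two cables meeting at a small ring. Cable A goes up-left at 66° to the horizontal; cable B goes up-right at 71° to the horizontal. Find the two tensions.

ΣF_x = 0: −T_A·cos66° + T_B·cos71° = 0 → T_B = 1.24931·T_A.
ΣF_y = 0: T_A·sin66° + T_B·sin71° = 0.46.
Substitute: T_A·(0.913545 + 1.24931·0.945519) = 0.46 → T_A = 0.219592 ≈ 0.2196 kN.
Then T_B = 1.24931 × 0.219592 = 0.2743 kN.

T_A = 0.2196 kN, T_B = 0.2743 kN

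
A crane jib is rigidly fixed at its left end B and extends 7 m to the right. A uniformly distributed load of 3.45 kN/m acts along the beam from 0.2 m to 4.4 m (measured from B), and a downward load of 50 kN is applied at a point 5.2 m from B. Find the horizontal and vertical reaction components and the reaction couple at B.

B_x = 0, B_y = 64.49 kN, M_B = 293.3 kN·m

Resultant of the distributed load: 3.45 × 4.2 = 14.49 kN at 2.3 m from B.
ΣF_x = 0: B_x = 0.
ΣF_y = 0: B_y − 3.45·4.2 − 50 = 0 → B_y = 64.49 kN.
ΣM about B: M_B − (3.45·4.2)·2.3 − 50·5.2 = 0 → M_B = 293.3 kN·m.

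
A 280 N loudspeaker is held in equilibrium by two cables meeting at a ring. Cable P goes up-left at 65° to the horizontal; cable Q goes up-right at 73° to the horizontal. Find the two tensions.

ΣF_x = 0: −T_P·cos65° + T_Q·cos73° = 0 → T_Q = 1.44548·T_P.
ΣF_y = 0: T_P·sin65° + T_Q·sin73° = 280.
Substitute: T_P·(0.906308 + 1.44548·0.956305) = 280 → T_P = 122.344 ≈ 122.3 N.
Then T_Q = 1.44548 × 122.344 = 176.8 N.

T_P = 122.3 N, T_Q = 176.8 N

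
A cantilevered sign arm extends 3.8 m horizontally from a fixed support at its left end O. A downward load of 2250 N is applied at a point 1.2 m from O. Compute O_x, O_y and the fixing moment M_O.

O_x = 0, O_y = 2250 N, M_O = 2700 N·m

ΣF_x = 0: O_x = 0.
ΣF_y = 0: O_y − 2250 = 0 → O_y = 2250 N.
ΣM about O: M_O − 2250·1.2 = 0 → M_O = 2700 N·m.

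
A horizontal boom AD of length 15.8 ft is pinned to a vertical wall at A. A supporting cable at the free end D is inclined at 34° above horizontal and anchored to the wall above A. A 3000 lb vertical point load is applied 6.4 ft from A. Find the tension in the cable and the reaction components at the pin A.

ΣM about A: T·sin34°·15.8 − 3000·6.4 = 0 → T = 19200/(15.8·0.559193) = 2173.11 ≈ 2173 lb.
ΣF_x = 0: A_x − T·cos34° = 0 → A_x = 2173.11 × 0.829038 = 1802 lb.
ΣF_y = 0: A_y + T·sin34° − 3000 = 0 → A_y = 3000 − 2173.11 × 0.559193 = 1785 lb.

T = 2173 lb, A_x = 1802 lb, A_y = 1785 lb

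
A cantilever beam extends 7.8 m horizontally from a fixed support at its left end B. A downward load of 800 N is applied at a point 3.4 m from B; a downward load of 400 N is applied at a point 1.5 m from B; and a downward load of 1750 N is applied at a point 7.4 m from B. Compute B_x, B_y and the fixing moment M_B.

B_x = 0, B_y = 2950 N, M_B = 16270 N·m

ΣF_x = 0: B_x = 0.
ΣF_y = 0: B_y − 800 − 400 − 1750 = 0 → B_y = 2950 N.
ΣM about B: M_B − 800·3.4 − 400·1.5 − 1750·7.4 = 0 → M_B = 16270 N·m.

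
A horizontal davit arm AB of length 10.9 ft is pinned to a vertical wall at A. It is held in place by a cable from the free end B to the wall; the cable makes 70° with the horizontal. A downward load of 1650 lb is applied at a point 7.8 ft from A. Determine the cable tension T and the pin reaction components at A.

ΣM about A: T·sin70°·10.9 − 1650·7.8 = 0 → T = 12870/(10.9·0.939693) = 1256.51 ≈ 1257 lb.
ΣF_x = 0: A_x − T·cos70° = 0 → A_x = 1256.51 × 0.34202 = 429.8 lb.
ΣF_y = 0: A_y + T·sin70° − 1650 = 0 → A_y = 1650 − 1256.51 × 0.939693 = 469.3 lb.

T = 1257 lb, A_x = 429.8 lb, A_y = 469.3 lb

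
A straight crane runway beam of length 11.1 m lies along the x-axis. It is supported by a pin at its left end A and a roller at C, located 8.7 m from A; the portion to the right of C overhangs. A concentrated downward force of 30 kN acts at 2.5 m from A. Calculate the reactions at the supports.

ΣM about A: C_y·8.7 − 30·2.5 = 0 → C_y = 75/8.7 = 8.62069 ≈ 8.621 kN.
ΣF_y = 0: A_y + 8.62069 − 30 = 0 → A_y = 21.38 kN.
ΣF_x = 0: no horizontal applied forces, so A_x = 0.

A_x = 0, A_y = 21.38 kN, C_y = 8.621 kN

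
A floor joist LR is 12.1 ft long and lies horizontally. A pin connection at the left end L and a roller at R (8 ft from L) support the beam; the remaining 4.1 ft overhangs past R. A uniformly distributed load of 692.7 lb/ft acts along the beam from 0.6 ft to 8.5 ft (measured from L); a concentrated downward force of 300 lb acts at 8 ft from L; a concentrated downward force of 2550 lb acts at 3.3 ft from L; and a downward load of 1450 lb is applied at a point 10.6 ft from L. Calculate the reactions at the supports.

L_x = 0, L_y = 3387 lb, R_y = 6386 lb

Resultant of the distributed load: 692.7 × 7.9 = 5472.33 lb at 4.55 ft from L.
Taking moments about L: R_y·8 − (692.7·7.9)·4.55 − 300·8 − 2550·3.3 − 1450·10.6 = 0 → R_y = 51084.1015/8 = 6385.51 ≈ 6386 lb.
ΣF_y = 0: L_y + 6385.51 − 692.7·7.9 − 300 − 2550 − 1450 = 0 → L_y = 3387 lb.
ΣF_x = 0: no horizontal applied forces, so L_x = 0.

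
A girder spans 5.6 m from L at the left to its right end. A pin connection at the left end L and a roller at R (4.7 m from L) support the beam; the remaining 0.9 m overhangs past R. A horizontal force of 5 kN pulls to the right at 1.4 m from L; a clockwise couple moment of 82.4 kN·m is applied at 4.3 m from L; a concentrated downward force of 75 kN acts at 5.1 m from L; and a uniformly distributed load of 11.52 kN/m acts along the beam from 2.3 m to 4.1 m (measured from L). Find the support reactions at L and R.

L_x = -5.000 kN, L_y = -17.30 kN, R_y = 113.0 kN

Resultant of the distributed load: 11.52 × 1.8 = 20.736 kN at 3.2 m from L.
Moments about L: R_y·4.7 − 82.4 − 75·5.1 − (11.52·1.8)·3.2 = 0 → R_y = 531.2552/4.7 = 113.033 ≈ 113.0 kN.
ΣF_y = 0: L_y + 113.033 − 75 − 11.52·1.8 = 0 → L_y = -17.30 kN.
ΣF_x = 0: L_x + 5 = 0 → L_x = -5.000 kN.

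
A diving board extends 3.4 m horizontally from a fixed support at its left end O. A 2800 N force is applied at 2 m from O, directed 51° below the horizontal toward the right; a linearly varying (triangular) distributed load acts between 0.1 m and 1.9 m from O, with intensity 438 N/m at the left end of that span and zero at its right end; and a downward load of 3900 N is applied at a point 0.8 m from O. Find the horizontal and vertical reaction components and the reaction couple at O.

Resultant of the triangular load: ½ × 438 × 1.8 = 394.2 N, acting at 0.7 m from O (one-third of the span from the peak).
ΣF_x = 0: O_x + 2800·cos51° = 0 → O_x = -1762 N.
ΣF_y = 0: O_y − 2800·sin51° − ½·438·1.8 − 3900 = 0 → O_y = 6470 N.
ΣM about O: M_O − 2800·sin51°·2 − (½·438·1.8)·0.7 − 3900·0.8 = 0 → M_O = 7748 N·m.

O_x = -1762 N, O_y = 6470 N, M_O = 7748 N·m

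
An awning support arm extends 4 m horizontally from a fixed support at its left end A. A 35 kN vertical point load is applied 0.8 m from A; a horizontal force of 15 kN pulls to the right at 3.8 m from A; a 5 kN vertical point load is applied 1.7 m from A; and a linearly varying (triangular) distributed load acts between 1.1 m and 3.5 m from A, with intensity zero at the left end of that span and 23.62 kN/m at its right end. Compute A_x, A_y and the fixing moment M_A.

Resultant of the triangular load: ½ × 23.62 × 2.4 = 28.344 kN, acting at 2.7 m from A (one-third of the span from the peak).
ΣF_x = 0: A_x + 15 = 0 → A_x = -15.00 kN.
ΣF_y = 0: A_y − 35 − 5 − ½·23.62·2.4 = 0 → A_y = 68.34 kN.
ΣM about A: M_A − 35·0.8 − 5·1.7 − (½·23.62·2.4)·2.7 = 0 → M_A = 113.0 kN·m.

A_x = -15.00 kN, A_y = 68.34 kN, M_A = 113.0 kN·m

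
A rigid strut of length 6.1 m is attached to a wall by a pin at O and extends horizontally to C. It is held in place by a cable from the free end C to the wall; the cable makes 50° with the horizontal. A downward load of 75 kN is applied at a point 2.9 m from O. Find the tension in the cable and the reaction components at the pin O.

T = 46.55 kN, O_x = 29.92 kN, O_y = 39.34 kN

ΣM about O: T·sin50°·6.1 − 75·2.9 = 0 → T = 217.5/(6.1·0.766044) = 46.5453 ≈ 46.55 kN.
ΣF_x = 0: O_x − T·cos50° = 0 → O_x = 46.5453 × 0.642788 = 29.92 kN.
ΣF_y = 0: O_y + T·sin50° − 75 = 0 → O_y = 75 − 46.5453 × 0.766044 = 39.34 kN.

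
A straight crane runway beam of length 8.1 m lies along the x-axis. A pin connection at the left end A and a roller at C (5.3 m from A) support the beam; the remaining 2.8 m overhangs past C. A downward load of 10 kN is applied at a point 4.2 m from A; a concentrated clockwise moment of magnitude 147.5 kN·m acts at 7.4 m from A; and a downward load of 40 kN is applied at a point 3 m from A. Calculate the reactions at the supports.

Taking moments about A: C_y·5.3 − 10·4.2 − 147.5 − 40·3 = 0 → C_y = 309.5/5.3 = 58.3962 ≈ 58.40 kN.
ΣF_y = 0: A_y + 58.3962 − 10 − 40 = 0 → A_y = -8.396 kN.
ΣF_x = 0: no horizontal applied forces, so A_x = 0.

A_x = 0, A_y = -8.396 kN, C_y = 58.40 kN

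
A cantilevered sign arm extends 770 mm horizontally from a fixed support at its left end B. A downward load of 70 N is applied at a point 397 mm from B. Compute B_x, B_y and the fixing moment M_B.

ΣF_x = 0: B_x = 0.
ΣF_y = 0: B_y − 70 = 0 → B_y = 70.00 N.
ΣM about B: M_B − 70·397 = 0 → M_B = 27790 N·mm.

B_x = 0, B_y = 70.00 N, M_B = 27790 N·mm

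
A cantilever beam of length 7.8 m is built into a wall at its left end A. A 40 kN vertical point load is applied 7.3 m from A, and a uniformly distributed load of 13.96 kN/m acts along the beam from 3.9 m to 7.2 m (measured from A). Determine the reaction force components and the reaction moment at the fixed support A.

Resultant of the distributed load: 13.96 × 3.3 = 46.068 kN at 5.55 m from A.
ΣF_x = 0: A_x = 0.
ΣF_y = 0: A_y − 40 − 13.96·3.3 = 0 → A_y = 86.07 kN.
ΣM about A: M_A − 40·7.3 − (13.96·3.3)·5.55 = 0 → M_A = 547.7 kN·m.

A_x = 0, A_y = 86.07 kN, M_A = 547.7 kN·m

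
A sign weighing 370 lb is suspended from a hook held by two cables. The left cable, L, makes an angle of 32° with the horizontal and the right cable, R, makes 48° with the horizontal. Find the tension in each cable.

ΣF_x = 0: −T_L·cos32° + T_R·cos48° = 0 → T_R = 1.26739·T_L.
ΣF_y = 0: T_L·sin32° + T_R·sin48° = 370.
Substitute: T_L·(0.529919 + 1.26739·0.743145) = 370 → T_L = 251.397 ≈ 251.4 lb.
Then T_R = 1.26739 × 251.397 = 318.6 lb.

T_L = 251.4 lb, T_R = 318.6 lb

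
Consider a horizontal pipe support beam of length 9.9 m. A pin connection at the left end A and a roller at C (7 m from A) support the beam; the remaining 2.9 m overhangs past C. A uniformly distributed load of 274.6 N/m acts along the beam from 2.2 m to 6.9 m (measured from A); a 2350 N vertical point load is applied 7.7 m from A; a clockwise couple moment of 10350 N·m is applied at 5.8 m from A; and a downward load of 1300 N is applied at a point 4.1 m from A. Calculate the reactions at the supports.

Resultant of the distributed load: 274.6 × 4.7 = 1290.62 N at 4.55 m from A.
Taking moments about A: C_y·7 − (274.6·4.7)·4.55 − 2350·7.7 − 10350 − 1300·4.1 = 0 → C_y = 39647.321/7 = 5663.9 ≈ 5664 N.
ΣF_y = 0: A_y + 5663.9 − 274.6·4.7 − 2350 − 1300 = 0 → A_y = -723.3 N.
ΣF_x = 0: no horizontal applied forces, so A_x = 0.

A_x = 0, A_y = -723.3 N, C_y = 5664 N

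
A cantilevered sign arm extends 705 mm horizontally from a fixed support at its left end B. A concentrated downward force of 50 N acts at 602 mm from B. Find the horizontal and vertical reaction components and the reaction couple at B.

B_x = 0, B_y = 50.00 N, M_B = 30100 N·mm

ΣF_x = 0: B_x = 0.
ΣF_y = 0: B_y − 50 = 0 → B_y = 50.00 N.
ΣM about B: M_B − 50·602 = 0 → M_B = 30100 N·mm.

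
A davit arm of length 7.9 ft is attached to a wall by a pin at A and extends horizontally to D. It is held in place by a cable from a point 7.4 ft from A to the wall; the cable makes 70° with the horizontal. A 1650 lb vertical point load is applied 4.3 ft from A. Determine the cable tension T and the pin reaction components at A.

ΣM about A: T·sin70°·7.4 − 1650·4.3 = 0 → T = 7095/(7.4·0.939693) = 1020.32 ≈ 1020 lb.
ΣF_x = 0: A_x − T·cos70° = 0 → A_x = 1020.32 × 0.34202 = 349.0 lb.
ΣF_y = 0: A_y + T·sin70° − 1650 = 0 → A_y = 1650 − 1020.32 × 0.939693 = 691.2 lb.

T = 1020 lb, A_x = 349.0 lb, A_y = 691.2 lb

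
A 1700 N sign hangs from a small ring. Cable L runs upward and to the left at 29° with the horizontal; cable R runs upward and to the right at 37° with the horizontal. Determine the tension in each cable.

ΣF_x = 0: −T_L·cos29° + T_R·cos37° = 0 → T_R = 1.09514·T_L.
ΣF_y = 0: T_L·sin29° + T_R·sin37° = 1700.
Substitute: T_L·(0.48481 + 1.09514·0.601815) = 1700 → T_L = 1486.17 ≈ 1486 N.
Then T_R = 1.09514 × 1486.17 = 1628 N.

T_L = 1486 N, T_R = 1628 N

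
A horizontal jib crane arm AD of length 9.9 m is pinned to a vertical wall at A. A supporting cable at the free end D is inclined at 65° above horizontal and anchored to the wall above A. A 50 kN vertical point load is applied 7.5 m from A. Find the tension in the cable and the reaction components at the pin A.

T = 41.79 kN, A_x = 17.66 kN, A_y = 12.12 kN

ΣM about A: T·sin65°·9.9 − 50·7.5 = 0 → T = 375/(9.9·0.906308) = 41.7946 ≈ 41.79 kN.
ΣF_x = 0: A_x − T·cos65° = 0 → A_x = 41.7946 × 0.422618 = 17.66 kN.
ΣF_y = 0: A_y + T·sin65° − 50 = 0 → A_y = 50 − 41.7946 × 0.906308 = 12.12 kN.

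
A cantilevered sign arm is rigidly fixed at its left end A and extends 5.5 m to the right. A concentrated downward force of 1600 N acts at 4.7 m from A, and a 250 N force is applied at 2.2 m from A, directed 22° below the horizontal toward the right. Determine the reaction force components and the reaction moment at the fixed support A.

A_x = -231.8 N, A_y = 1694 N, M_A = 7726 N·m

ΣF_x = 0: A_x + 250·cos22° = 0 → A_x = -231.8 N.
ΣF_y = 0: A_y − 1600 − 250·sin22° = 0 → A_y = 1694 N.
ΣM about A: M_A − 1600·4.7 − 250·sin22°·2.2 = 0 → M_A = 7726 N·m.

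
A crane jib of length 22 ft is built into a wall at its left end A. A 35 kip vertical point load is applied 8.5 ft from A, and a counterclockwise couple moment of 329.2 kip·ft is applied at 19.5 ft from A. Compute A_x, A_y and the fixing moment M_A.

ΣF_x = 0: A_x = 0.
ΣF_y = 0: A_y − 35 = 0 → A_y = 35.00 kip.
ΣM about A: M_A − 35·8.5 + 329.2 = 0 → M_A = -31.70 kip·ft.

A_x = 0, A_y = 35.00 kip, M_A = -31.70 kip·ft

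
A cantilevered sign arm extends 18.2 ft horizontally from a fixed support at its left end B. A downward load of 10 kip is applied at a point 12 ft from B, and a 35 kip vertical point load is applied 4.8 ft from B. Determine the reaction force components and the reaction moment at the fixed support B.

B_x = 0, B_y = 45.00 kip, M_B = 288.0 kip·ft

ΣF_x = 0: B_x = 0.
ΣF_y = 0: B_y − 10 − 35 = 0 → B_y = 45.00 kip.
ΣM about B: M_B − 10·12 − 35·4.8 = 0 → M_B = 288.0 kip·ft.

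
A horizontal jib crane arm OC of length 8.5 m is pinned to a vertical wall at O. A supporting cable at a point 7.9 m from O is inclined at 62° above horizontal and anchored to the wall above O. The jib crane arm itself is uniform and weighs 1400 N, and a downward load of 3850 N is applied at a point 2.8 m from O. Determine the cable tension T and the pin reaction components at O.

ΣM about O: T·sin62°·7.9 − 1400·4.25 − 3850·2.8 = 0 → T = 16730/(7.9·0.882948) = 2398.47 ≈ 2398 N.
ΣF_x = 0: O_x − T·cos62° = 0 → O_x = 2398.47 × 0.469472 = 1126 N.
ΣF_y = 0: O_y + T·sin62° − 1400 − 3850 = 0 → O_y = 5250 − 2398.47 × 0.882948 = 3132 N.

T = 2398 N, O_x = 1126 N, O_y = 3132 N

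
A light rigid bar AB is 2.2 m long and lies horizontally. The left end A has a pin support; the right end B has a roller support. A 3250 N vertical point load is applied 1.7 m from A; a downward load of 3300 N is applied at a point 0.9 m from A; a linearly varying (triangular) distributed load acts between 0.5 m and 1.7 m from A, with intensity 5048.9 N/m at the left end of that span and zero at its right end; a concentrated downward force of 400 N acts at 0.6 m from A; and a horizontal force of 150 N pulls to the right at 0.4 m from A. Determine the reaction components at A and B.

Resultant of the triangular load: ½ × 5048.9 × 1.2 = 3029.34 N, acting at 0.9 m from A (one-third of the span from the peak).
ΣM about A: B_y·2.2 − 3250·1.7 − 3300·0.9 − (½·5048.9·1.2)·0.9 − 400·0.6 = 0 → B_y = 11461.406/2.2 = 5209.73 ≈ 5210 N.
ΣF_y = 0: A_y + 5209.73 − 3250 − 3300 − ½·5048.9·1.2 − 400 = 0 → A_y = 4770 N.
ΣF_x = 0: A_x + 150 = 0 → A_x = -150.0 N.

A_x = -150.0 N, A_y = 4770 N, B_y = 5210 N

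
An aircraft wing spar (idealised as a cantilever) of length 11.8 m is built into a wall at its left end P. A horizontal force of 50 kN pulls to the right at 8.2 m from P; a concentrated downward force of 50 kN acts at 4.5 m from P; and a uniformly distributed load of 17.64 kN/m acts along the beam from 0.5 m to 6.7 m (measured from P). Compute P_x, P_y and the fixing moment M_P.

Resultant of the distributed load: 17.64 × 6.2 = 109.368 kN at 3.6 m from P.
ΣF_x = 0: P_x + 50 = 0 → P_x = -50.00 kN.
ΣF_y = 0: P_y − 50 − 17.64·6.2 = 0 → P_y = 159.4 kN.
ΣM about P: M_P − 50·4.5 − (17.64·6.2)·3.6 = 0 → M_P = 618.7 kN·m.

P_x = -50.00 kN, P_y = 159.4 kN, M_P = 618.7 kN·m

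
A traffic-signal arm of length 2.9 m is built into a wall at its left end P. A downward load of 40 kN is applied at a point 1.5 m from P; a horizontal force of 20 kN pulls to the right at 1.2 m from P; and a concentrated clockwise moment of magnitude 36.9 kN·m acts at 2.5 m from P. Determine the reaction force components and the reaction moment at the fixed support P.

ΣF_x = 0: P_x + 20 = 0 → P_x = -20.00 kN.
ΣF_y = 0: P_y − 40 = 0 → P_y = 40.00 kN.
ΣM about P: M_P − 40·1.5 − 36.9 = 0 → M_P = 96.90 kN·m.

P_x = -20.00 kN, P_y = 40.00 kN, M_P = 96.90 kN·m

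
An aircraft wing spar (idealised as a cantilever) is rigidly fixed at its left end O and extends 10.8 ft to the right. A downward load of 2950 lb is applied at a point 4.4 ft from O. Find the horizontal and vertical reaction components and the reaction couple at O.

ΣF_x = 0: O_x = 0.
ΣF_y = 0: O_y − 2950 = 0 → O_y = 2950 lb.
ΣM about O: M_O − 2950·4.4 = 0 → M_O = 12980 lb·ft.

O_x = 0, O_y = 2950 lb, M_O = 12980 lb·ft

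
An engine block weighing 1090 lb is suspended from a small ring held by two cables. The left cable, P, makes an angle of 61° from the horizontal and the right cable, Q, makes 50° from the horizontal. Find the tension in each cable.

ΣF_x = 0: −T_P·cos61° + T_Q·cos50° = 0 → T_Q = 0.75423·T_P.
ΣF_y = 0: T_P·sin61° + T_Q·sin50° = 1090.
Substitute: T_P·(0.87462 + 0.75423·0.766044) = 1090 → T_P = 750.485 ≈ 750.5 lb.
Then T_Q = 0.75423 × 750.485 = 566.0 lb.

T_P = 750.5 lb, T_Q = 566.0 lb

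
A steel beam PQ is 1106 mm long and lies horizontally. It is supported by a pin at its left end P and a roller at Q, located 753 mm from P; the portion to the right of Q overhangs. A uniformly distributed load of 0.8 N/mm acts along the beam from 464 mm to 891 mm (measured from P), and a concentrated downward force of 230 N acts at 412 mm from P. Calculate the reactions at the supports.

Resultant of the distributed load: 0.8 × 427 = 341.6 N at 677.5 mm from P.
Taking moments about P: Q_y·753 − (0.8·427)·677.5 − 230·412 = 0 → Q_y = 326194/753 = 433.193 ≈ 433.2 N.
ΣF_y = 0: P_y + 433.193 − 0.8·427 − 230 = 0 → P_y = 138.4 N.
ΣF_x = 0: no horizontal applied forces, so P_x = 0.

P_x = 0, P_y = 138.4 N, Q_y = 433.2 N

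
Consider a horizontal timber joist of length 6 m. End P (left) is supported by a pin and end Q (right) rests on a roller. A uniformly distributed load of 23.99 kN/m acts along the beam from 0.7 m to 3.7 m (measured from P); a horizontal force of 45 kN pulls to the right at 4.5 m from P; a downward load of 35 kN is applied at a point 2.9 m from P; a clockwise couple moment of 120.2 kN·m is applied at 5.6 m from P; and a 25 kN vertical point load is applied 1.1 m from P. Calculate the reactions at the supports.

Resultant of the distributed load: 23.99 × 3 = 71.97 kN at 2.2 m from P.
Moments about P: Q_y·6 − (23.99·3)·2.2 − 35·2.9 − 120.2 − 25·1.1 = 0 → Q_y = 407.534/6 = 67.9223 ≈ 67.92 kN.
ΣF_y = 0: P_y + 67.9223 − 23.99·3 − 35 − 25 = 0 → P_y = 64.05 kN.
ΣF_x = 0: P_x + 45 = 0 → P_x = -45.00 kN.

P_x = -45.00 kN, P_y = 64.05 kN, Q_y = 67.92 kN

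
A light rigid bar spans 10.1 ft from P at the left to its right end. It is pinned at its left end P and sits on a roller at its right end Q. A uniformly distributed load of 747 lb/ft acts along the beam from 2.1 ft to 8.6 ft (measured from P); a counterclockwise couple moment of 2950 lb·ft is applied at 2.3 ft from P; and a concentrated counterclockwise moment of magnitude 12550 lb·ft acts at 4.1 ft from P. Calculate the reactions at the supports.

P_x = 0, P_y = 3818 lb, Q_y = 1037 lb

Resultant of the distributed load: 747 × 6.5 = 4855.5 lb at 5.35 ft from P.
Moments about P: Q_y·10.1 − (747·6.5)·5.35 + 2950 + 12550 = 0 → Q_y = 10476.925/10.1 = 1037.32 ≈ 1037 lb.
ΣF_y = 0: P_y + 1037.32 − 747·6.5 = 0 → P_y = 3818 lb.
ΣF_x = 0: no horizontal applied forces, so P_x = 0.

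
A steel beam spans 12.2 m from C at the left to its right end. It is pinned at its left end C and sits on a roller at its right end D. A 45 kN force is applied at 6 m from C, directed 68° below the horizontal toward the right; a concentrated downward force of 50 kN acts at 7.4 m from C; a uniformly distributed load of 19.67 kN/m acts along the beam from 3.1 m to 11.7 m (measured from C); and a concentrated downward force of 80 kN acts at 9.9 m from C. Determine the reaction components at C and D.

Resultant of the distributed load: 19.67 × 8.6 = 169.162 kN at 7.4 m from C.
Moments about C: D_y·12.2 − 45·sin68°·6 − 50·7.4 − (19.67·8.6)·7.4 − 80·9.9 = 0 → D_y = 2664.14/12.2 = 218.372 ≈ 218.4 kN.
ΣF_y = 0: C_y + 218.372 − 45·sin68° − 50 − 19.67·8.6 − 80 = 0 → C_y = 122.5 kN.
ΣF_x = 0: C_x + 45·cos68° = 0 → C_x = -16.86 kN.

C_x = -16.86 kN, C_y = 122.5 kN, D_y = 218.4 kN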